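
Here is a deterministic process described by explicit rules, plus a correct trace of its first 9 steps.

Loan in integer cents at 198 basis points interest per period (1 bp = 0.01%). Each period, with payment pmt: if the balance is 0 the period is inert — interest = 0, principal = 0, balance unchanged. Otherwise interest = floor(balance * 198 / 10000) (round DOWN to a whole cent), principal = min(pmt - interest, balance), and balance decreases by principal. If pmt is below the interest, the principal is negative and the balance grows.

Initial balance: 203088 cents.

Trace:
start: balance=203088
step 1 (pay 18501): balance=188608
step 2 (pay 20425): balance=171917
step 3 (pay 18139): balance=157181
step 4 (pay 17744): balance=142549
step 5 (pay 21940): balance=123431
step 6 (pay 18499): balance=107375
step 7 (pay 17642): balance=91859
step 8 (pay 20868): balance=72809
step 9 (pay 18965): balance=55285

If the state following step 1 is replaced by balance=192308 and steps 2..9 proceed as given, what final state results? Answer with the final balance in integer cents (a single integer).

state after step 1 := balance=192308
step 2 (pay 20425): balance=175690
step 3 (pay 18139): balance=161029
step 4 (pay 17744): balance=146473
step 5 (pay 21940): balance=127433
step 6 (pay 18499): balance=111457
step 7 (pay 17642): balance=96021
step 8 (pay 20868): balance=77054
step 9 (pay 18965): balance=59614

59614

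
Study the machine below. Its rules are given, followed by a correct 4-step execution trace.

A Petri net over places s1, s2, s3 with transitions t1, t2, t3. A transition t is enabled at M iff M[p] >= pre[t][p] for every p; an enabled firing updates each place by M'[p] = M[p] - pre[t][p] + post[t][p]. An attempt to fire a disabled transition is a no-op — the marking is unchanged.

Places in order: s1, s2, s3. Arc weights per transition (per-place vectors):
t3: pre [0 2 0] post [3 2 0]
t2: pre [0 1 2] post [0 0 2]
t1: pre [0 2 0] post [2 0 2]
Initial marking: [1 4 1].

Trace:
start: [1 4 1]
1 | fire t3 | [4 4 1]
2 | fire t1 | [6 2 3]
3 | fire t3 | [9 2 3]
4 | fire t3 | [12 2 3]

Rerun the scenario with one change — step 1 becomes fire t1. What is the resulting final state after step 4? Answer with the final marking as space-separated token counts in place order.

5 0 5

(re-executing from step 1 with the substitution; state before step 1: [1 4 1])
1 | fire t1 | [3 2 3]
2 | fire t1 | [5 0 5]
3 | fire t3 | [5 0 5]
4 | fire t3 | [5 0 5]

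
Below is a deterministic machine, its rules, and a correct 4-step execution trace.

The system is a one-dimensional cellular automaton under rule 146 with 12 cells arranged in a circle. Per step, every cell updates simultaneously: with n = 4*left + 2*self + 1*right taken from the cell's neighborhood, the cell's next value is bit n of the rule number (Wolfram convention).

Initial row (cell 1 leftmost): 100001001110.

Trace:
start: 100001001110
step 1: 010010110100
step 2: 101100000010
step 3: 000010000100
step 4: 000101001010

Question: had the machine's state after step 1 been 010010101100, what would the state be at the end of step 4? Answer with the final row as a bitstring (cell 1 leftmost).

state after step 1 := 010010101100
step 2: 101100000010
step 3: 000010000100
step 4: 000101001010

000101001010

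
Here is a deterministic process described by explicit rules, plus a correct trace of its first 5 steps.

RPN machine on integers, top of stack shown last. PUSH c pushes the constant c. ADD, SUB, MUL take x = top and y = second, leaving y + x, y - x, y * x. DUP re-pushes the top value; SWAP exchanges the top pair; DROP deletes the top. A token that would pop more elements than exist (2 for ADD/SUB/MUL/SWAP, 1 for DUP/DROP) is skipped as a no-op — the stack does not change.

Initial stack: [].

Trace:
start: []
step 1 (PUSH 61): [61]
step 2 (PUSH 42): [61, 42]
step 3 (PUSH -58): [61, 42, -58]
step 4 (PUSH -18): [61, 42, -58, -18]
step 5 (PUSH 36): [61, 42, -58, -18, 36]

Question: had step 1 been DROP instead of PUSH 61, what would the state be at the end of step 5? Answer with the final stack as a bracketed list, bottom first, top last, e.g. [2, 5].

(re-executing from step 1 with the substitution; state before step 1: [])
step 1 (DROP): []
step 2 (PUSH 42): [42]
step 3 (PUSH -58): [42, -58]
step 4 (PUSH -18): [42, -58, -18]
step 5 (PUSH 36): [42, -58, -18, 36]

[42, -58, -18, 36]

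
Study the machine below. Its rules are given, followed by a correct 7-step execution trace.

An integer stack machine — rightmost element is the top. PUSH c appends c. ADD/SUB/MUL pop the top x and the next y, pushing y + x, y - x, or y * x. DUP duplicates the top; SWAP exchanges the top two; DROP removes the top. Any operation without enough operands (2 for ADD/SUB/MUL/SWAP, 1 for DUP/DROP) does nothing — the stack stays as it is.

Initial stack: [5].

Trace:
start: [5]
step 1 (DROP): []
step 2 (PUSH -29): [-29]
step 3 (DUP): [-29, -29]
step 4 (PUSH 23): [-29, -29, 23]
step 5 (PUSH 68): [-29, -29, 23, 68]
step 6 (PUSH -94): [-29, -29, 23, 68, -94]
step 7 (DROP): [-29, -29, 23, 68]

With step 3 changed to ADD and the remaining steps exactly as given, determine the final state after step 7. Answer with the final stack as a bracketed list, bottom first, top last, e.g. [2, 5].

(re-executing from step 3 with the substitution; state before step 3: [-29])
step 3 (ADD): [-29]
step 4 (PUSH 23): [-29, 23]
step 5 (PUSH 68): [-29, 23, 68]
step 6 (PUSH -94): [-29, 23, 68, -94]
step 7 (DROP): [-29, 23, 68]

[-29, 23, 68]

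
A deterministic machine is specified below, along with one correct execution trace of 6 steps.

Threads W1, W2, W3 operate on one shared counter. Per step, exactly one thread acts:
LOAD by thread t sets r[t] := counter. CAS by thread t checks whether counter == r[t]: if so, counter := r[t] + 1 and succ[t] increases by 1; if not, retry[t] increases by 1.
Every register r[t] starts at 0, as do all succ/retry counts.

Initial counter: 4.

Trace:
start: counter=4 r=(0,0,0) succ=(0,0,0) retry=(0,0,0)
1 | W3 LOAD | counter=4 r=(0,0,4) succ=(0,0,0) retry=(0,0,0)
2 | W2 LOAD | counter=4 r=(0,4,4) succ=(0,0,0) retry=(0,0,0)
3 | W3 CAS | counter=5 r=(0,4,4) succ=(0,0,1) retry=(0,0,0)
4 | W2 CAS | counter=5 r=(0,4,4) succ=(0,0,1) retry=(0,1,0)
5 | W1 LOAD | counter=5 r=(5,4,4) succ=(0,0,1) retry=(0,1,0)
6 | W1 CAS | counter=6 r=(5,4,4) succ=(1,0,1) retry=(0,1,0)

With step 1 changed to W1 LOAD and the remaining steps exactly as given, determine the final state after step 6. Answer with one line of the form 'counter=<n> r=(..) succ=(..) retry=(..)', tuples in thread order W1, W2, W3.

(re-executing from step 1 with the substitution; state before step 1: counter=4 r=(0,0,0) succ=(0,0,0) retry=(0,0,0))
1 | W1 LOAD | counter=4 r=(4,0,0) succ=(0,0,0) retry=(0,0,0)
2 | W2 LOAD | counter=4 r=(4,4,0) succ=(0,0,0) retry=(0,0,0)
3 | W3 CAS | counter=4 r=(4,4,0) succ=(0,0,0) retry=(0,0,1)
4 | W2 CAS | counter=5 r=(4,4,0) succ=(0,1,0) retry=(0,0,1)
5 | W1 LOAD | counter=5 r=(5,4,0) succ=(0,1,0) retry=(0,0,1)
6 | W1 CAS | counter=6 r=(5,4,0) succ=(1,1,0) retry=(0,0,1)

counter=6 r=(5,4,0) succ=(1,1,0) retry=(0,0,1)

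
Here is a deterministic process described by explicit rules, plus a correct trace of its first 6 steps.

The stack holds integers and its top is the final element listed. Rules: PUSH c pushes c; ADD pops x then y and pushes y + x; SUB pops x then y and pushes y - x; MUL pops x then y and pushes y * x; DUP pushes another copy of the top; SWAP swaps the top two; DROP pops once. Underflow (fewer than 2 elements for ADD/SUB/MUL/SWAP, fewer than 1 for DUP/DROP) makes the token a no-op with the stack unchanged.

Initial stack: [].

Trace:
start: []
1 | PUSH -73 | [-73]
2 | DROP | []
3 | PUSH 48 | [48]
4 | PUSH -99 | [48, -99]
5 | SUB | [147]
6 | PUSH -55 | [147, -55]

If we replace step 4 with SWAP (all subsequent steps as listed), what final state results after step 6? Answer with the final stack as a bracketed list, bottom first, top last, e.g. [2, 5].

(re-executing from step 4 with the substitution; state before step 4: [48])
4 | SWAP | [48]
5 | SUB | [48]
6 | PUSH -55 | [48, -55]

[48, -55]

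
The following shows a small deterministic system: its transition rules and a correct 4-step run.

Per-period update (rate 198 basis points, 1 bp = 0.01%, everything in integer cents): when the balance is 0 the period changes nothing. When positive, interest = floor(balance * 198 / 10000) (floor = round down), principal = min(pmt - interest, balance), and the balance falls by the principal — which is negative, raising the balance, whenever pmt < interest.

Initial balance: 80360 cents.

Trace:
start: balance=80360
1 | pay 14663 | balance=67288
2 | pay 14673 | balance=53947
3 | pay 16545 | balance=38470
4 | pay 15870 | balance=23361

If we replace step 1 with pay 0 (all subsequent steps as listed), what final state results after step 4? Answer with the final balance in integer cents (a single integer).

(re-executing from step 1 with the substitution; state before step 1: balance=80360)
1 | pay 0 | balance=81951
2 | pay 14673 | balance=68900
3 | pay 16545 | balance=53719
4 | pay 15870 | balance=38912

38912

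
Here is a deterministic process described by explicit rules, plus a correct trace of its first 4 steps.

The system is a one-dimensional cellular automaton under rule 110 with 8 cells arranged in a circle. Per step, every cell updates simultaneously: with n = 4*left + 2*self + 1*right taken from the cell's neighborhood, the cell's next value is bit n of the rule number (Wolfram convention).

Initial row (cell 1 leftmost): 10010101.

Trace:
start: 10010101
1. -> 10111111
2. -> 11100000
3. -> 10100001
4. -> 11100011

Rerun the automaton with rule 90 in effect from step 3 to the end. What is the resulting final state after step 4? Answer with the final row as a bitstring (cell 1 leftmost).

10111011

(re-executing steps 3..4 under rule 90; state before step 3: 11100000)
3. -> 10110001
4. -> 10111011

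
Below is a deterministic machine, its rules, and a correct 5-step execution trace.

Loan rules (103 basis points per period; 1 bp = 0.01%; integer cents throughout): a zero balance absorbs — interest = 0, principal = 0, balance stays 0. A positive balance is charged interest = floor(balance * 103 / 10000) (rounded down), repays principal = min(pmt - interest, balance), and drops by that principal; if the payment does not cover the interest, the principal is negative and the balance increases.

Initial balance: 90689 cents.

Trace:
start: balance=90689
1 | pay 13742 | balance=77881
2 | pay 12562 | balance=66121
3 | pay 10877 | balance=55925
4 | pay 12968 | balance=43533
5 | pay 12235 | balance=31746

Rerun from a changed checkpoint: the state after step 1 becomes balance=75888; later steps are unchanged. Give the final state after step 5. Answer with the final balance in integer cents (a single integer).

state after step 1 := balance=75888
2 | pay 12562 | balance=64107
3 | pay 10877 | balance=53890
4 | pay 12968 | balance=41477
5 | pay 12235 | balance=29669

29669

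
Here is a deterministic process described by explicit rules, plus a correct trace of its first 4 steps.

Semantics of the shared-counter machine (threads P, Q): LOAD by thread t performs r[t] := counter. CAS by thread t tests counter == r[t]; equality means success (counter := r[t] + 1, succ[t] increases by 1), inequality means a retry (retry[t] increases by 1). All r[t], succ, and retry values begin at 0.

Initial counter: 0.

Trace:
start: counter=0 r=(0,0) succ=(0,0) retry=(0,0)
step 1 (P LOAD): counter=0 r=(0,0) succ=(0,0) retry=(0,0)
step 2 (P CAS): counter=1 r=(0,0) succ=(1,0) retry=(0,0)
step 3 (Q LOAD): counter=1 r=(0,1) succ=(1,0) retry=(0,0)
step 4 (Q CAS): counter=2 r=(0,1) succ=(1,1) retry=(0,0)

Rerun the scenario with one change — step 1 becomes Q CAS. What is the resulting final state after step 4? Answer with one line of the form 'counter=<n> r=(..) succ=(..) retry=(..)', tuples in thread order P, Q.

counter=2 r=(0,1) succ=(0,2) retry=(1,0)

(re-executing from step 1 with the substitution; state before step 1: counter=0 r=(0,0) succ=(0,0) retry=(0,0))
step 1 (Q CAS): counter=1 r=(0,0) succ=(0,1) retry=(0,0)
step 2 (P CAS): counter=1 r=(0,0) succ=(0,1) retry=(1,0)
step 3 (Q LOAD): counter=1 r=(0,1) succ=(0,1) retry=(1,0)
step 4 (Q CAS): counter=2 r=(0,1) succ=(0,2) retry=(1,0)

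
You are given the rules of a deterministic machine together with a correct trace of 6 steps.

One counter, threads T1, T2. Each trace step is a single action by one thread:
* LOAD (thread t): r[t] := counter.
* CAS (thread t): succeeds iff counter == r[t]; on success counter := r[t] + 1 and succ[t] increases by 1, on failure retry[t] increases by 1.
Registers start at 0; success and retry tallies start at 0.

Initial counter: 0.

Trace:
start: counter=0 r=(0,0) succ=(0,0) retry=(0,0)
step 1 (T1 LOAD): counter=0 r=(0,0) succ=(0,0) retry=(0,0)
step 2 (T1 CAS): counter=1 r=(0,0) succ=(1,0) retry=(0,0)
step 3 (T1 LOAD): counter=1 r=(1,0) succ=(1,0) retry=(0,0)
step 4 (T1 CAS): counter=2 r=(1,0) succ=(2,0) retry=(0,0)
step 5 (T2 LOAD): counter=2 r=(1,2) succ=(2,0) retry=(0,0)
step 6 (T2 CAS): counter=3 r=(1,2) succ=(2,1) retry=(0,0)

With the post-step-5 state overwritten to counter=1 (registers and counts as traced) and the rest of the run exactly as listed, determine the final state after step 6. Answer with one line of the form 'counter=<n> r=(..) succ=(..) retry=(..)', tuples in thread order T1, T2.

counter=1 r=(1,2) succ=(2,0) retry=(0,1)

state after step 5 := counter=1 r=(1,2) succ=(2,0) retry=(0,0)
step 6 (T2 CAS): counter=1 r=(1,2) succ=(2,0) retry=(0,1)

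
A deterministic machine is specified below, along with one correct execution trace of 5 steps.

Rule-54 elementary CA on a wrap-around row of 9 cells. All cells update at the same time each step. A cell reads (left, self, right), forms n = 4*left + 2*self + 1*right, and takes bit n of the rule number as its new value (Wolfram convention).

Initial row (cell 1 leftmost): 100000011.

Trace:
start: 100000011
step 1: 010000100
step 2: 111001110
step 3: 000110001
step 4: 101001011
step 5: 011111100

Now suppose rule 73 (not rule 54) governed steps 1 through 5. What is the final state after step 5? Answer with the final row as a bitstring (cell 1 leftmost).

(re-executing steps 1..5 under rule 73; state before step 1: 100000011)
step 1: 101111010
step 2: 001001000
step 3: 100000011
step 4: 101111010
step 5: 001001000

001001000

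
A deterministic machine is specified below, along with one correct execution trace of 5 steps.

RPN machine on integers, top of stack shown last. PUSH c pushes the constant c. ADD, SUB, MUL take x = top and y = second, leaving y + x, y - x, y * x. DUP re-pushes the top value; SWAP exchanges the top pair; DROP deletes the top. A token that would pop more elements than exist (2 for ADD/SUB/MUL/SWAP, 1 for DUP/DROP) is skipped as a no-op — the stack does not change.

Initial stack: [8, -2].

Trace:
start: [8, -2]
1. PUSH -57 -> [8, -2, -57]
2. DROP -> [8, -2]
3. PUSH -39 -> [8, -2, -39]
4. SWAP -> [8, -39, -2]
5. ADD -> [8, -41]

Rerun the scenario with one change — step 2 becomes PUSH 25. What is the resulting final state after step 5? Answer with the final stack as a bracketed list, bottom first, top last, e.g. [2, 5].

[8, -2, -57, -14]

(re-executing from step 2 with the substitution; state before step 2: [8, -2, -57])
2. PUSH 25 -> [8, -2, -57, 25]
3. PUSH -39 -> [8, -2, -57, 25, -39]
4. SWAP -> [8, -2, -57, -39, 25]
5. ADD -> [8, -2, -57, -14]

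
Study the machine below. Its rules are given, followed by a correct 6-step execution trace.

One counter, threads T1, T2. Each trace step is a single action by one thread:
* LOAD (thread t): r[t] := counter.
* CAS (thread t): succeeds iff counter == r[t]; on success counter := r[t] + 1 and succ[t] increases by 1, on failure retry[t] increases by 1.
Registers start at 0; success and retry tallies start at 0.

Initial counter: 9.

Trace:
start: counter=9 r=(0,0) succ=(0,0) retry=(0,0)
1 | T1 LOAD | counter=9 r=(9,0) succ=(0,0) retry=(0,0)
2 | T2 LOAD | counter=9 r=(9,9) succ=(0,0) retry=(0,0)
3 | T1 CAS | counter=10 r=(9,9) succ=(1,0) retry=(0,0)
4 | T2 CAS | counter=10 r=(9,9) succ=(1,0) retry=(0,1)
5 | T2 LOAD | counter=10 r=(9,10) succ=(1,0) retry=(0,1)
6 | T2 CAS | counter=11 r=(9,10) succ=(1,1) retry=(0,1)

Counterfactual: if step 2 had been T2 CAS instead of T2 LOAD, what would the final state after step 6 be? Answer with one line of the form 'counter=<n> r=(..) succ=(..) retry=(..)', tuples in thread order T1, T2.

counter=11 r=(9,10) succ=(1,1) retry=(0,2)

(re-executing from step 2 with the substitution; state before step 2: counter=9 r=(9,0) succ=(0,0) retry=(0,0))
2 | T2 CAS | counter=9 r=(9,0) succ=(0,0) retry=(0,1)
3 | T1 CAS | counter=10 r=(9,0) succ=(1,0) retry=(0,1)
4 | T2 CAS | counter=10 r=(9,0) succ=(1,0) retry=(0,2)
5 | T2 LOAD | counter=10 r=(9,10) succ=(1,0) retry=(0,2)
6 | T2 CAS | counter=11 r=(9,10) succ=(1,1) retry=(0,2)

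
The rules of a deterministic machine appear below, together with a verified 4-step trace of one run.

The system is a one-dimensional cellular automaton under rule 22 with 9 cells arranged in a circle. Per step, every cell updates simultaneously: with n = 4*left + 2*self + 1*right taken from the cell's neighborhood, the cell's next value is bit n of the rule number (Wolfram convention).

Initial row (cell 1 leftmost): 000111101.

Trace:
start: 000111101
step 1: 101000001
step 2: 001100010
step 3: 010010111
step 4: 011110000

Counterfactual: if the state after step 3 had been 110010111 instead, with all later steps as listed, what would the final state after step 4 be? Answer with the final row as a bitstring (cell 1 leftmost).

state after step 3 := 110010111
step 4: 001110000

001110000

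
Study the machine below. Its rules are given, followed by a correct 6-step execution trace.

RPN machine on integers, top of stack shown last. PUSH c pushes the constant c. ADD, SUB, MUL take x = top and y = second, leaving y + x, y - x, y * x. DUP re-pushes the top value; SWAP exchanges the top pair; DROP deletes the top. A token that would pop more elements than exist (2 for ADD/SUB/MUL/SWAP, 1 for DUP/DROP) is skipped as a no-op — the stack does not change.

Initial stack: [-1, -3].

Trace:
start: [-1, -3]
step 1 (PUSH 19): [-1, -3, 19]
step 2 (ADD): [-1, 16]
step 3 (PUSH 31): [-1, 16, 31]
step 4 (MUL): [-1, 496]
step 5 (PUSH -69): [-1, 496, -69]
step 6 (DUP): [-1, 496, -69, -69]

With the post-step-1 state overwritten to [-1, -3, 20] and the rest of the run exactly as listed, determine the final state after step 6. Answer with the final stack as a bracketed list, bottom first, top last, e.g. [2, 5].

[-1, 527, -69, -69]

state after step 1 := [-1, -3, 20]
step 2 (ADD): [-1, 17]
step 3 (PUSH 31): [-1, 17, 31]
step 4 (MUL): [-1, 527]
step 5 (PUSH -69): [-1, 527, -69]
step 6 (DUP): [-1, 527, -69, -69]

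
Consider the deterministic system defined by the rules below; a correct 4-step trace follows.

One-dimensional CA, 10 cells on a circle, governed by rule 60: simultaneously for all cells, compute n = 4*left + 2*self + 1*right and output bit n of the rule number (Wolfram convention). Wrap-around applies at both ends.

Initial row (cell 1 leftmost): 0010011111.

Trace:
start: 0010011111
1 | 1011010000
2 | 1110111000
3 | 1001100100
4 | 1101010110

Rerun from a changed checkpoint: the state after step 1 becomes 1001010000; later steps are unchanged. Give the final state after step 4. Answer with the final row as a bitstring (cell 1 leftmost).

state after step 1 := 1001010000
2 | 1101111000
3 | 1011000100
4 | 1110100110

1110100110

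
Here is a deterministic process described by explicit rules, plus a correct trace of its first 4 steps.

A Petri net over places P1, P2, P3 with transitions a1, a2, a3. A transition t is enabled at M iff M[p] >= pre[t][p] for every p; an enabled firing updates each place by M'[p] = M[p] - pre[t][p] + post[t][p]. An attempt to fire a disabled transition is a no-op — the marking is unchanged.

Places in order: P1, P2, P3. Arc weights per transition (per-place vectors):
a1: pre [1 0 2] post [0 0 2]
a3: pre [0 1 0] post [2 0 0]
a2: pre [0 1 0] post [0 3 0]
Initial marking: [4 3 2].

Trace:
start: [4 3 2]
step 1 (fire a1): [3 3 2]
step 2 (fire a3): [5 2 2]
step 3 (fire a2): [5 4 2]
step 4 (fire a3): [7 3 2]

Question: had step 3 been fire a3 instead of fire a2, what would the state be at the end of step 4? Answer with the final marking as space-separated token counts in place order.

(re-executing from step 3 with the substitution; state before step 3: [5 2 2])
step 3 (fire a3): [7 1 2]
step 4 (fire a3): [9 0 2]

9 0 2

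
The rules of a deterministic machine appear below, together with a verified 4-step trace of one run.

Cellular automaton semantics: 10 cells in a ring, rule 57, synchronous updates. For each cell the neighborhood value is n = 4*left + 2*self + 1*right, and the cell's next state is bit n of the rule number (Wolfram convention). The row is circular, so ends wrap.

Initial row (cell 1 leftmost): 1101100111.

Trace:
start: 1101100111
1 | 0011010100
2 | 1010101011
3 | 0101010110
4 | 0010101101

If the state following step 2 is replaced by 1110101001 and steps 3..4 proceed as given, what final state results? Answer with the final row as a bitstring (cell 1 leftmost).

1100101010

state after step 2 := 1110101001
3 | 0001010101
4 | 1100101010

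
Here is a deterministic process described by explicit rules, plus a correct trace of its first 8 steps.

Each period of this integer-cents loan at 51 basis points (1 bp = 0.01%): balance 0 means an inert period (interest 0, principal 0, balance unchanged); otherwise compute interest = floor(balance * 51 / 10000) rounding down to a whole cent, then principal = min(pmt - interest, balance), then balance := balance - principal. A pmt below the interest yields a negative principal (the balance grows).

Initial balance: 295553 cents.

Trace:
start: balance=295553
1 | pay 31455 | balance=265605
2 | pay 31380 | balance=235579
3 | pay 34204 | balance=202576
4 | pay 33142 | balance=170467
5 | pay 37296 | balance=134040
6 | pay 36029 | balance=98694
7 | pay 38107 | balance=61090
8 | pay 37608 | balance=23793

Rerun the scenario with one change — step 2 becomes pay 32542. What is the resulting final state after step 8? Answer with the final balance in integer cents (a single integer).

(re-executing from step 2 with the substitution; state before step 2: balance=265605)
2 | pay 32542 | balance=234417
3 | pay 34204 | balance=201408
4 | pay 33142 | balance=169293
5 | pay 37296 | balance=132860
6 | pay 36029 | balance=97508
7 | pay 38107 | balance=59898
8 | pay 37608 | balance=22595

22595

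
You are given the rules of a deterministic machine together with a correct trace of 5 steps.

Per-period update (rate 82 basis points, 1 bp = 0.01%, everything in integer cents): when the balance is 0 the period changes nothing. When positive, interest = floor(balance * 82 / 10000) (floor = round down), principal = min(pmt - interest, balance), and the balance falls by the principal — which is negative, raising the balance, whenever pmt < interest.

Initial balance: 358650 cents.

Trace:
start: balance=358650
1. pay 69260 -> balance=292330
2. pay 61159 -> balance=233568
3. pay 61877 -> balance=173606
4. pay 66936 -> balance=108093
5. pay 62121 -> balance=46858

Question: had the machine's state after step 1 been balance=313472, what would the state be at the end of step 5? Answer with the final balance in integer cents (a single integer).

68702

state after step 1 := balance=313472
2. pay 61159 -> balance=254883
3. pay 61877 -> balance=195096
4. pay 66936 -> balance=129759
5. pay 62121 -> balance=68702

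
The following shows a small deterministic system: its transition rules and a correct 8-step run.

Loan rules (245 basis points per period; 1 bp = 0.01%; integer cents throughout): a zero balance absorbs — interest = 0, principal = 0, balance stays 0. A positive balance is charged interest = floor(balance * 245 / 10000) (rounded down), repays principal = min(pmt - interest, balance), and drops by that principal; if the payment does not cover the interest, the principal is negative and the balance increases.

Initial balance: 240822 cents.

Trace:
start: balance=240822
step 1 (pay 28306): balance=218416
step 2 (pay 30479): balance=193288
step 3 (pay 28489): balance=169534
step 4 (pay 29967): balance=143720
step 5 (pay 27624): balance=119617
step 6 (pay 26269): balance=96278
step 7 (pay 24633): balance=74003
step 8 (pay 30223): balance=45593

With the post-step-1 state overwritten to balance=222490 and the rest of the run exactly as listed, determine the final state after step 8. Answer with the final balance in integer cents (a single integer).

50419

state after step 1 := balance=222490
step 2 (pay 30479): balance=197462
step 3 (pay 28489): balance=173810
step 4 (pay 29967): balance=148101
step 5 (pay 27624): balance=124105
step 6 (pay 26269): balance=100876
step 7 (pay 24633): balance=78714
step 8 (pay 30223): balance=50419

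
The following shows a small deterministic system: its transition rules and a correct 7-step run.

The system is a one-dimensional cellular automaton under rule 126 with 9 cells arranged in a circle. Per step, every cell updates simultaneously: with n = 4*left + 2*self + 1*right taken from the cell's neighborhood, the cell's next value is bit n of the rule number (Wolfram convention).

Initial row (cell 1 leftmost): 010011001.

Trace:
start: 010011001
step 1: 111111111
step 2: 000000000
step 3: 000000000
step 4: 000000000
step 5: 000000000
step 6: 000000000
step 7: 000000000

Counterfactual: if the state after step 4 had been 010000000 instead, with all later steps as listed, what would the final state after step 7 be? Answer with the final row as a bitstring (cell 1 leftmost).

state after step 4 := 010000000
step 5: 111000000
step 6: 101100001
step 7: 111110011

111110011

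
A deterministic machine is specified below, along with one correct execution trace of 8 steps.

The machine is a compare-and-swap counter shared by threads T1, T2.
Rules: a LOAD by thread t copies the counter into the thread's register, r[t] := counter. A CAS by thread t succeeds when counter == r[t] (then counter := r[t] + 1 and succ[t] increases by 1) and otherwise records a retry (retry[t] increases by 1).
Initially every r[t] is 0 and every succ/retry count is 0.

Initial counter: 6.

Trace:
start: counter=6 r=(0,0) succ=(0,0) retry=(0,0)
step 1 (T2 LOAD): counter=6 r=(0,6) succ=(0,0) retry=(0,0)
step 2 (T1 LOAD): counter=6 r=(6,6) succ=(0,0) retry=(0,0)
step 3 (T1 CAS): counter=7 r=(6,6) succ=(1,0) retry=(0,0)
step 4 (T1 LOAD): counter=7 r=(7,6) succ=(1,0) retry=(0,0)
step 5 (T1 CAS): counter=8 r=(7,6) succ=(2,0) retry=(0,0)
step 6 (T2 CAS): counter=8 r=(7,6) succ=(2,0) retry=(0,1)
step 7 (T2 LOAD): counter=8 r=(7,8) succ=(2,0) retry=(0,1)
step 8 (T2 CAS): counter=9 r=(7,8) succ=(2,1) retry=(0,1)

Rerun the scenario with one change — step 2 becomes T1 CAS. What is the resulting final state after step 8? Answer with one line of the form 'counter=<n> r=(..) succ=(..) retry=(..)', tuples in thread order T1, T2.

counter=8 r=(6,7) succ=(1,1) retry=(2,1)

(re-executing from step 2 with the substitution; state before step 2: counter=6 r=(0,6) succ=(0,0) retry=(0,0))
step 2 (T1 CAS): counter=6 r=(0,6) succ=(0,0) retry=(1,0)
step 3 (T1 CAS): counter=6 r=(0,6) succ=(0,0) retry=(2,0)
step 4 (T1 LOAD): counter=6 r=(6,6) succ=(0,0) retry=(2,0)
step 5 (T1 CAS): counter=7 r=(6,6) succ=(1,0) retry=(2,0)
step 6 (T2 CAS): counter=7 r=(6,6) succ=(1,0) retry=(2,1)
step 7 (T2 LOAD): counter=7 r=(6,7) succ=(1,0) retry=(2,1)
step 8 (T2 CAS): counter=8 r=(6,7) succ=(1,1) retry=(2,1)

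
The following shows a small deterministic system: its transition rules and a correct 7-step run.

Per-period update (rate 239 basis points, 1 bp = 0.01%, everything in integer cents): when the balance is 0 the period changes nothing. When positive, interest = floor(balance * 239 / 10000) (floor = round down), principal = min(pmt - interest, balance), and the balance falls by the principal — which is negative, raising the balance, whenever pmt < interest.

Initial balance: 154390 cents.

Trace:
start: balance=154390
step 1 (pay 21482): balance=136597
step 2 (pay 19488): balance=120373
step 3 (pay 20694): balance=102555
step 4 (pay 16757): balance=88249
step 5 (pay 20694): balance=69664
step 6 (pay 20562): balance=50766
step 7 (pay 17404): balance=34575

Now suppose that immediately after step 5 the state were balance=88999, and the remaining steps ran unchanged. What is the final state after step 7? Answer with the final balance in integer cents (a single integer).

54846

state after step 5 := balance=88999
step 6 (pay 20562): balance=70564
step 7 (pay 17404): balance=54846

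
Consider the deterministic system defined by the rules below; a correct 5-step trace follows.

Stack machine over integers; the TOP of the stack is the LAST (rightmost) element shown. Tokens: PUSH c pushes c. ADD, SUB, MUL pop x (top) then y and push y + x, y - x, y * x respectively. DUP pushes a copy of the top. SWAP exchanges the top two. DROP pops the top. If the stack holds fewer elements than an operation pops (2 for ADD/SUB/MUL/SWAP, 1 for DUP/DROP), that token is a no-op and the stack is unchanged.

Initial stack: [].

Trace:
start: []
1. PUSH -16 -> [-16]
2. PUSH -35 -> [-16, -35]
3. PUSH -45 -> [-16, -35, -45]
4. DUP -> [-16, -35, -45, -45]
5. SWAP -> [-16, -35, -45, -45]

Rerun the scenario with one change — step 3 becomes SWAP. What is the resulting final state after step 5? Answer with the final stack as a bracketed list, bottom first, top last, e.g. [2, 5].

(re-executing from step 3 with the substitution; state before step 3: [-16, -35])
3. SWAP -> [-35, -16]
4. DUP -> [-35, -16, -16]
5. SWAP -> [-35, -16, -16]

[-35, -16, -16]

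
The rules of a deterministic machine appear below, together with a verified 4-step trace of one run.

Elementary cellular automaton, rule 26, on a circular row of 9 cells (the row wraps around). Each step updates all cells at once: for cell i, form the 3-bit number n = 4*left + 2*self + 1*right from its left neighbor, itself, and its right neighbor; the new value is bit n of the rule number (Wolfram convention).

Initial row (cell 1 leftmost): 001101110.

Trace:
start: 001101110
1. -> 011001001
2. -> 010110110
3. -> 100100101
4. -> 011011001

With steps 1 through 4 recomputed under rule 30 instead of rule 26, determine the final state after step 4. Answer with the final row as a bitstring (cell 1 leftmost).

110110000

(re-executing steps 1..4 under rule 30; state before step 1: 001101110)
1. -> 011001001
2. -> 010111111
3. -> 010100000
4. -> 110110000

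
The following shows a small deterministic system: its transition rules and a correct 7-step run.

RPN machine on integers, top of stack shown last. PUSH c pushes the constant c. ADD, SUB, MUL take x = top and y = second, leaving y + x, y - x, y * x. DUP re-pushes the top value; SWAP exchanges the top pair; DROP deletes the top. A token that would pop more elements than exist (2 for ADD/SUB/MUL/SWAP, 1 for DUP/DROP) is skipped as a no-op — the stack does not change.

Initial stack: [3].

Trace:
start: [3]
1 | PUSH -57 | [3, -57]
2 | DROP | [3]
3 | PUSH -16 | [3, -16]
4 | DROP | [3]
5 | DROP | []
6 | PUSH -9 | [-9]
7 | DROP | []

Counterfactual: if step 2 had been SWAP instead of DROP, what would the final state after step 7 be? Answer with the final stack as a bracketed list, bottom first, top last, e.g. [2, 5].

(re-executing from step 2 with the substitution; state before step 2: [3, -57])
2 | SWAP | [-57, 3]
3 | PUSH -16 | [-57, 3, -16]
4 | DROP | [-57, 3]
5 | DROP | [-57]
6 | PUSH -9 | [-57, -9]
7 | DROP | [-57]

[-57]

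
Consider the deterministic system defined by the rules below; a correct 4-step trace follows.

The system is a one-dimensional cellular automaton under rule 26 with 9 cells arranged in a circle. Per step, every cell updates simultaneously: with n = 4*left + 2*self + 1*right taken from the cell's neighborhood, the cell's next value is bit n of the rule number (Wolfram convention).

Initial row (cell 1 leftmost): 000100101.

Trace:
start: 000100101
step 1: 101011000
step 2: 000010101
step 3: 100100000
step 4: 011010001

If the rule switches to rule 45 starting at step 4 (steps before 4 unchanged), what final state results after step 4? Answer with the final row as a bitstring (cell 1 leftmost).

(re-executing step 4 under rule 45; state before step 4: 100100000)
step 4: 100101110

100101110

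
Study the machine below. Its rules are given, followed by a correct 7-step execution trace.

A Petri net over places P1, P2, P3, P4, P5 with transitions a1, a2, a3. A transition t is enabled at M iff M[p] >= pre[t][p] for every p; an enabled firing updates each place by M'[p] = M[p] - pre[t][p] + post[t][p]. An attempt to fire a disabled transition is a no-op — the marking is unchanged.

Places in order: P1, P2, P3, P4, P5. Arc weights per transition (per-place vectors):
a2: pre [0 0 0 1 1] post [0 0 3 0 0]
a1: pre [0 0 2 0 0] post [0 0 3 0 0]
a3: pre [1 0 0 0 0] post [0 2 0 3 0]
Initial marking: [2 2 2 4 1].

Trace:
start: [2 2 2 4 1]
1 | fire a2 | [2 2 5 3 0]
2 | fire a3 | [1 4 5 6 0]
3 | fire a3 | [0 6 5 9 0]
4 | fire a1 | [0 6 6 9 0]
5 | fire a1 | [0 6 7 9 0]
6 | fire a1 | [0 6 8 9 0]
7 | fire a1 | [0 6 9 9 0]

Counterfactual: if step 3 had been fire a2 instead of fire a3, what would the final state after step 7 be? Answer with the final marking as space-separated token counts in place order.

1 4 9 6 0

(re-executing from step 3 with the substitution; state before step 3: [1 4 5 6 0])
3 | fire a2 | [1 4 5 6 0]
4 | fire a1 | [1 4 6 6 0]
5 | fire a1 | [1 4 7 6 0]
6 | fire a1 | [1 4 8 6 0]
7 | fire a1 | [1 4 9 6 0]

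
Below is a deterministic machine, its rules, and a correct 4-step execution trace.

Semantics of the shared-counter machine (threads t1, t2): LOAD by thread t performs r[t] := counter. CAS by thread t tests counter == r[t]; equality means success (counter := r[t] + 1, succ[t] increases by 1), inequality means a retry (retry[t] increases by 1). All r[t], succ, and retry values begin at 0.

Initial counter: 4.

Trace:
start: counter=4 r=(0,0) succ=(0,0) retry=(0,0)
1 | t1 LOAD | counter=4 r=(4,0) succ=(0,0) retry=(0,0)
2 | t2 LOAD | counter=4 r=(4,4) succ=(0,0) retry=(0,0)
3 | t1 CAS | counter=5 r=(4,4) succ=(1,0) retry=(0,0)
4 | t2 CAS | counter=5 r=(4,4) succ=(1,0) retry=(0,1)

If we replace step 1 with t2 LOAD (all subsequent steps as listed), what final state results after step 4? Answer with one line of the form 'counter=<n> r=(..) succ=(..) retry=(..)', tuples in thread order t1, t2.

counter=5 r=(0,4) succ=(0,1) retry=(1,0)

(re-executing from step 1 with the substitution; state before step 1: counter=4 r=(0,0) succ=(0,0) retry=(0,0))
1 | t2 LOAD | counter=4 r=(0,4) succ=(0,0) retry=(0,0)
2 | t2 LOAD | counter=4 r=(0,4) succ=(0,0) retry=(0,0)
3 | t1 CAS | counter=4 r=(0,4) succ=(0,0) retry=(1,0)
4 | t2 CAS | counter=5 r=(0,4) succ=(0,1) retry=(1,0)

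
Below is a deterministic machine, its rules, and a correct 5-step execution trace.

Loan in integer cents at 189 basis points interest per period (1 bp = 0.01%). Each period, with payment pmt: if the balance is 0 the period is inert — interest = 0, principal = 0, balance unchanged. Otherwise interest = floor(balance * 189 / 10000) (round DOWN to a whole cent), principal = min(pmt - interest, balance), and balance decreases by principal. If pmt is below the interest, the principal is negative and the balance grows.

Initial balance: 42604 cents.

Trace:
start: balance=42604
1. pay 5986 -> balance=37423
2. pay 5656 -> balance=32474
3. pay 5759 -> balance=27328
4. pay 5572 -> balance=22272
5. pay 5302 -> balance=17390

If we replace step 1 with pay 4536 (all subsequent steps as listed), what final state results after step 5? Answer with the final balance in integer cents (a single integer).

18952

(re-executing from step 1 with the substitution; state before step 1: balance=42604)
1. pay 4536 -> balance=38873
2. pay 5656 -> balance=33951
3. pay 5759 -> balance=28833
4. pay 5572 -> balance=23805
5. pay 5302 -> balance=18952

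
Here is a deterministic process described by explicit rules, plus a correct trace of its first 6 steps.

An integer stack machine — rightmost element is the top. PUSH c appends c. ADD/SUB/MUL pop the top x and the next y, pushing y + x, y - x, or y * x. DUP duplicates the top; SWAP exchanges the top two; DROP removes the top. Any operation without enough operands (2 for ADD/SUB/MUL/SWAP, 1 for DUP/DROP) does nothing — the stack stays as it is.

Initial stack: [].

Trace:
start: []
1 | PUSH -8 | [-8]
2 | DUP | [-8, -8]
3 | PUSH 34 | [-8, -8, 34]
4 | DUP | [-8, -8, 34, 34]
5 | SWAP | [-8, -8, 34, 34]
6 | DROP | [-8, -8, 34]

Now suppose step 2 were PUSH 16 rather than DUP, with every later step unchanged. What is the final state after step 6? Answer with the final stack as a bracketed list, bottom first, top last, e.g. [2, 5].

[-8, 16, 34]

(re-executing from step 2 with the substitution; state before step 2: [-8])
2 | PUSH 16 | [-8, 16]
3 | PUSH 34 | [-8, 16, 34]
4 | DUP | [-8, 16, 34, 34]
5 | SWAP | [-8, 16, 34, 34]
6 | DROP | [-8, 16, 34]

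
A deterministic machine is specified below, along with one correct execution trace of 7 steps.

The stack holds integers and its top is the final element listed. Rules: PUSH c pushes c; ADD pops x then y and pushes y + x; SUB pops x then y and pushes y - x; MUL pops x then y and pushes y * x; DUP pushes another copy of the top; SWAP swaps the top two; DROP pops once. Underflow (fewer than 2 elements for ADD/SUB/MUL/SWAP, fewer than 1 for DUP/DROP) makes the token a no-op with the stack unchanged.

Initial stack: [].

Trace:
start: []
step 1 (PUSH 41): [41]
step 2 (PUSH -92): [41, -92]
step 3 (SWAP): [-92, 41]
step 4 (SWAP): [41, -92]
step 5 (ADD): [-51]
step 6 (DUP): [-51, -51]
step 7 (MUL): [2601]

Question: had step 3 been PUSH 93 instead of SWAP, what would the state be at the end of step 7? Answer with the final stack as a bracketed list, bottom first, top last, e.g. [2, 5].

(re-executing from step 3 with the substitution; state before step 3: [41, -92])
step 3 (PUSH 93): [41, -92, 93]
step 4 (SWAP): [41, 93, -92]
step 5 (ADD): [41, 1]
step 6 (DUP): [41, 1, 1]
step 7 (MUL): [41, 1]

[41, 1]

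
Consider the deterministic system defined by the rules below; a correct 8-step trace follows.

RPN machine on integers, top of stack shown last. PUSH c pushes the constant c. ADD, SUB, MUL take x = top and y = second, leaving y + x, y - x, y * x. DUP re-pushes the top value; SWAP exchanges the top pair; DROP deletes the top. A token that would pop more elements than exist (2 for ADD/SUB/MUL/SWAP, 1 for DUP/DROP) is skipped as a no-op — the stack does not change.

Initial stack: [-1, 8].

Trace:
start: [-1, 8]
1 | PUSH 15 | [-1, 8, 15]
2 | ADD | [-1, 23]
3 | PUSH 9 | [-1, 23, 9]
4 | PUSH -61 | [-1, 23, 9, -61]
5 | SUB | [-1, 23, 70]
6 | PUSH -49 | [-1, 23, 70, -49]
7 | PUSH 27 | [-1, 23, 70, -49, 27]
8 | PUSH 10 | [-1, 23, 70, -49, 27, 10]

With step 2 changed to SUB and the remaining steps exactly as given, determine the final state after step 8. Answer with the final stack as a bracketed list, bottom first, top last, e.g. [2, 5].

(re-executing from step 2 with the substitution; state before step 2: [-1, 8, 15])
2 | SUB | [-1, -7]
3 | PUSH 9 | [-1, -7, 9]
4 | PUSH -61 | [-1, -7, 9, -61]
5 | SUB | [-1, -7, 70]
6 | PUSH -49 | [-1, -7, 70, -49]
7 | PUSH 27 | [-1, -7, 70, -49, 27]
8 | PUSH 10 | [-1, -7, 70, -49, 27, 10]

[-1, -7, 70, -49, 27, 10]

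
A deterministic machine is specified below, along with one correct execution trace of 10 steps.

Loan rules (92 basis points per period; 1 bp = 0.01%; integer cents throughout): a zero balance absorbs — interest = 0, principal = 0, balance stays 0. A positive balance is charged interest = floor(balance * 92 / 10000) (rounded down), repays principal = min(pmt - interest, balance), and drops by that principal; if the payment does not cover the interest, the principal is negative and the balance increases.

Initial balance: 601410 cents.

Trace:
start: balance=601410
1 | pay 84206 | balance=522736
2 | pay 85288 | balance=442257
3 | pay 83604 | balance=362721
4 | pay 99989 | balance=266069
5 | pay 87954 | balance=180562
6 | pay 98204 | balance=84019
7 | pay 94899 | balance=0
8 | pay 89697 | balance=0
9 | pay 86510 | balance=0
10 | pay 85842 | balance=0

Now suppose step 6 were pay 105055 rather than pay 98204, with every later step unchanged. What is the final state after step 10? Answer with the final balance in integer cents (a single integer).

0

(re-executing from step 6 with the substitution; state before step 6: balance=180562)
6 | pay 105055 | balance=77168
7 | pay 94899 | balance=0
8 | pay 89697 | balance=0
9 | pay 86510 | balance=0
10 | pay 85842 | balance=0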